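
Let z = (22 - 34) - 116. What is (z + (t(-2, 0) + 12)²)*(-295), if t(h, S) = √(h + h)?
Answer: -3540 - 14160*I ≈ -3540.0 - 14160.0*I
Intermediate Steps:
z = -128 (z = -12 - 116 = -128)
t(h, S) = √2*√h (t(h, S) = √(2*h) = √2*√h)
(z + (t(-2, 0) + 12)²)*(-295) = (-128 + (√2*√(-2) + 12)²)*(-295) = (-128 + (√2*(I*√2) + 12)²)*(-295) = (-128 + (2*I + 12)²)*(-295) = (-128 + (12 + 2*I)²)*(-295) = 37760 - 295*(12 + 2*I)²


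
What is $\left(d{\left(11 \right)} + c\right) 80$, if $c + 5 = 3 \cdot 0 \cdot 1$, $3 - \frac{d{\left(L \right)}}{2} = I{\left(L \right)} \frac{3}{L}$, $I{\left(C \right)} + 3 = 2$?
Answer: $\frac{1360}{11} \approx 123.64$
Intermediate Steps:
$I{\left(C \right)} = -1$ ($I{\left(C \right)} = -3 + 2 = -1$)
$d{\left(L \right)} = 6 + \frac{6}{L}$ ($d{\left(L \right)} = 6 - 2 \left(- \frac{3}{L}\right) = 6 + \frac{6}{L}$)
$c = -5$ ($c = -5 + 3 \cdot 0 \cdot 1 = -5 + 0 \cdot 1 = -5 + 0 = -5$)
$\left(d{\left(11 \right)} + c\right) 80 = \left(\left(6 + \frac{6}{11}\right) - 5\right) 80 = \left(\frac{72}{11} - 5\right) 80 = \frac{17}{11} \cdot 80 = \frac{1360}{11}$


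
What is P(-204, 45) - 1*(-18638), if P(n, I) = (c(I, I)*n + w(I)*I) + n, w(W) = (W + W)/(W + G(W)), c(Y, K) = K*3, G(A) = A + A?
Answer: -9076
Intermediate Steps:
G(A) = 2*A
c(Y, K) = 3*K
w(W) = ⅔ (w(W) = (W + W)/(W + 2*W) = (2*W)/((3*W)) = (2*W)*(1/(3*W)) = ⅔)
P(n, I) = n + 2*I/3 + 3*I*n (P(n, I) = ((3*I)*n + 2*I/3) + n = (3*I*n + 2*I/3) + n = (2*I/3 + 3*I*n) + n = n + 2*I/3 + 3*I*n)
P(-204, 45) - 1*(-18638) = (-204 + (⅔)*45 + 3*45*(-204)) - 1*(-18638) = (-204 + 30 - 27540) + 18638 = -27714 + 18638 = -9076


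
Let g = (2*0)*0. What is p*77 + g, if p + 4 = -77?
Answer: -6237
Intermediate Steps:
g = 0 (g = 0*0 = 0)
p = -81 (p = -4 - 77 = -81)
p*77 + g = -81*77 + 0 = -6237 + 0 = -6237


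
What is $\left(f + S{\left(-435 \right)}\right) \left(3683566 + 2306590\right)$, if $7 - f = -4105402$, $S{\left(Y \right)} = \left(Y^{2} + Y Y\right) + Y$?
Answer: $26856409174144$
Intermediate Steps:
$S{\left(Y \right)} = Y + 2 Y^{2}$ ($S{\left(Y \right)} = \left(Y^{2} + Y^{2}\right) + Y = 2 Y^{2} + Y = Y + 2 Y^{2}$)
$f = 4105409$ ($f = 7 - -4105402 = 7 + 4105402 = 4105409$)
$\left(f + S{\left(-435 \right)}\right) \left(3683566 + 2306590\right) = \left(4105409 - 435 \left(1 + 2 \left(-435\right)\right)\right) \left(3683566 + 2306590\right) = \left(4105409 - 435 \left(1 - 870\right)\right) 5990156 = \left(4105409 - -378015\right) 5990156 = \left(4105409 + 378015\right) 5990156 = 4483424 \cdot 5990156 = 26856409174144$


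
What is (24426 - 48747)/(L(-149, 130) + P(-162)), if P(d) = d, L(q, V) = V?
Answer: 24321/32 ≈ 760.03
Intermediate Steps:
(24426 - 48747)/(L(-149, 130) + P(-162)) = (24426 - 48747)/(130 - 162) = -24321/(-32) = -24321*(-1/32) = 24321/32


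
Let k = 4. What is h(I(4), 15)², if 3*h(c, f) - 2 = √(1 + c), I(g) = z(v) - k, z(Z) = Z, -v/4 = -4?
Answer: (2 + √13)²/9 ≈ 3.4914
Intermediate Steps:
v = 16 (v = -4*(-4) = 16)
I(g) = 12 (I(g) = 16 - 1*4 = 16 - 4 = 12)
h(c, f) = ⅔ + √(1 + c)/3
h(I(4), 15)² = (⅔ + √(1 + 12)/3)² = (⅔ + √13/3)²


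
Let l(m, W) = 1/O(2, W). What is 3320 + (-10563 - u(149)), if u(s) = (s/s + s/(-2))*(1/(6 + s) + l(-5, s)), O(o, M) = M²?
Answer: -24922642499/3441155 ≈ -7242.5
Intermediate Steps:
l(m, W) = W⁻² (l(m, W) = 1/(W²) = W⁻²)
u(s) = (1 - s/2)*(s⁻² + 1/(6 + s)) (u(s) = (s/s + s/(-2))*(1/(6 + s) + s⁻²) = (1 + s*(-½))*(s⁻² + 1/(6 + s)) = (1 - s/2)*(s⁻² + 1/(6 + s)))
3320 + (-10563 - u(149)) = 3320 + (-10563 - (12 - 4*149 + 149²*(1 - 1*149))/(2*149²*(6 + 149))) = 3320 + (-10563 - (12 - 596 + 22201*(1 - 149))/(2*22201*155)) = 3320 + (-10563 - (12 - 596 + 22201*(-148))/(2*22201*155)) = 3320 + (-10563 - (12 - 596 - 3285748)/(2*22201*155)) = 3320 + (-10563 - (-3286332)/(2*22201*155)) = 3320 + (-10563 - 1*(-1643166/3441155)) = 3320 + (-10563 + 1643166/3441155) = 3320 - 36347277099/3441155 = -24922642499/3441155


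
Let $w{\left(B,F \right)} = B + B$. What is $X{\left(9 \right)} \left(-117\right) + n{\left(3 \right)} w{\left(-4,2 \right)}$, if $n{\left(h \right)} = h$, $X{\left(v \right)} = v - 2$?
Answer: $-843$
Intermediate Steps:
$X{\left(v \right)} = -2 + v$ ($X{\left(v \right)} = v - 2 = -2 + v$)
$w{\left(B,F \right)} = 2 B$
$X{\left(9 \right)} \left(-117\right) + n{\left(3 \right)} w{\left(-4,2 \right)} = \left(-2 + 9\right) \left(-117\right) + 3 \cdot 2 \left(-4\right) = 7 \left(-117\right) + 3 \left(-8\right) = -819 - 24 = -843$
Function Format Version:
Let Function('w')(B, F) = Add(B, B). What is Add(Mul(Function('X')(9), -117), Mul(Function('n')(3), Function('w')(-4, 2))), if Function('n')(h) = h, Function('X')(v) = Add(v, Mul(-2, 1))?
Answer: -843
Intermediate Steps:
Function('X')(v) = Add(-2, v) (Function('X')(v) = Add(v, -2) = Add(-2, v))
Function('w')(B, F) = Mul(2, B)
Add(Mul(Function('X')(9), -117), Mul(Function('n')(3), Function('w')(-4, 2))) = Add(Mul(Add(-2, 9), -117), Mul(3, Mul(2, -4))) = Add(Mul(7, -117), Mul(3, -8)) = Add(-819, -24) = -843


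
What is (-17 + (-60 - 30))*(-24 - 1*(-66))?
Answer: -4494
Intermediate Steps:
(-17 + (-60 - 30))*(-24 - 1*(-66)) = (-17 - 90)*(-24 + 66) = -107*42 = -4494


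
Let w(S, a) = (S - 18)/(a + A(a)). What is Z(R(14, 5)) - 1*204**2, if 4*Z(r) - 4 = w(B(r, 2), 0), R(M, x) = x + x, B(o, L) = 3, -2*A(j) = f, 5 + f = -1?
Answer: -166465/4 ≈ -41616.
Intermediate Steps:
f = -6 (f = -5 - 1 = -6)
A(j) = 3 (A(j) = -1/2*(-6) = 3)
R(M, x) = 2*x
w(S, a) = (-18 + S)/(3 + a) (w(S, a) = (S - 18)/(a + 3) = (-18 + S)/(3 + a))
Z(r) = -1/4 (Z(r) = 1 + ((-18 + 3)/(3 + 0))/4 = 1 + (-15/3)/4 = 1 + ((1/3)*(-15))/4 = 1 + (1/4)*(-5) = 1 - 5/4 = -1/4)
Z(R(14, 5)) - 1*204**2 = -1/4 - 1*204**2 = -1/4 - 1*41616 = -1/4 - 41616 = -166465/4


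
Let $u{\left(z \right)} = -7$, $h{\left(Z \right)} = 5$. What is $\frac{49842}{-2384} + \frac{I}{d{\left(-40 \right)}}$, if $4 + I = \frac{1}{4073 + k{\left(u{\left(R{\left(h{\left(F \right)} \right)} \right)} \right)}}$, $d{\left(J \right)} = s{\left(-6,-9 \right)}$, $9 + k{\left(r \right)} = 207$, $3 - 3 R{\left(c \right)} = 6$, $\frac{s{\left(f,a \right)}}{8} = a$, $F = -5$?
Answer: $- \frac{119424119}{5727411} \approx -20.851$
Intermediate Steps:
$s{\left(f,a \right)} = 8 a$
$R{\left(c \right)} = -1$ ($R{\left(c \right)} = 1 - 2 = -1$)
$k{\left(r \right)} = 198$ ($k{\left(r \right)} = -9 + 207 = 198$)
$d{\left(J \right)} = -72$ ($d{\left(J \right)} = 8 \left(-9\right) = -72$)
$I = - \frac{17083}{4271}$ ($I = -4 + \frac{1}{4073 + 198} = -4 + \frac{1}{4271} = - \frac{17083}{4271} \approx -3.9998$)
$\frac{49842}{-2384} + \frac{I}{d{\left(-40 \right)}} = \frac{49842}{-2384} - \frac{17083}{4271 \left(-72\right)} = 49842 \left(- \frac{1}{2384}\right) - - \frac{17083}{307512} = - \frac{24921}{1192} + \frac{17083}{307512} = - \frac{119424119}{5727411}$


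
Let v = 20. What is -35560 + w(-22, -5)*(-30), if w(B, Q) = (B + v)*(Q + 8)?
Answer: -35380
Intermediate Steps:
w(B, Q) = (8 + Q)*(20 + B) (w(B, Q) = (B + 20)*(Q + 8) = (20 + B)*(8 + Q) = (8 + Q)*(20 + B))
-35560 + w(-22, -5)*(-30) = -35560 + (160 + 8*(-22) + 20*(-5) - 22*(-5))*(-30) = -35560 + (160 - 176 - 100 + 110)*(-30) = -35560 - 6*(-30) = -35560 + 180 = -35380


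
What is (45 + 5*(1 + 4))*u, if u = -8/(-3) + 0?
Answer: 560/3 ≈ 186.67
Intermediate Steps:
u = 8/3 (u = -8*(-1)/3 + 0 = -2*(-4/3) + 0 = 8/3 + 0 = 8/3 ≈ 2.6667)
(45 + 5*(1 + 4))*u = (45 + 5*(1 + 4))*(8/3) = (45 + 5*5)*(8/3) = (45 + 25)*(8/3) = 70*(8/3) = 560/3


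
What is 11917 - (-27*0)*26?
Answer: 11917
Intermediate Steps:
11917 - (-27*0)*26 = 11917 - (-9*0)*26 = 11917 - 0*26 = 11917 - 1*0 = 11917 + 0 = 11917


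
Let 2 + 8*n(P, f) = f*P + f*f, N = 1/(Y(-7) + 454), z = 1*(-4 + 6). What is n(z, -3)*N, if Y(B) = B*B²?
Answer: 1/888 ≈ 0.0011261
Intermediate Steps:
z = 2 (z = 1*2 = 2)
Y(B) = B³
N = 1/111 (N = 1/((-7)³ + 454) = 1/(-343 + 454) = 1/111 ≈ 0.0090090)
n(P, f) = -¼ + f²/8 + P*f/8 (n(P, f) = -¼ + (f*P + f*f)/8 = -¼ + (P*f + f²)/8 = -¼ + (f² + P*f)/8 = -¼ + (f²/8 + P*f/8) = -¼ + f²/8 + P*f/8)
n(z, -3)*N = (-¼ + (⅛)*(-3)² + (⅛)*2*(-3))*(1/111) = (-¼ + (⅛)*9 - ¾)*(1/111) = (-¼ + 9/8 - ¾)*(1/111) = (⅛)*(1/111) = 1/888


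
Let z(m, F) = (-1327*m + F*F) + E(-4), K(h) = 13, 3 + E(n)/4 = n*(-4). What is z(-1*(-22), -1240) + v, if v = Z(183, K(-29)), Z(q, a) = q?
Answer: 1508641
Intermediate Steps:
E(n) = -12 - 16*n (E(n) = -12 + 4*(n*(-4)) = -12 + 4*(-4*n) = -12 - 16*n)
z(m, F) = 52 + F² - 1327*m (z(m, F) = (-1327*m + F*F) + (-12 - 16*(-4)) = (-1327*m + F²) + (-12 + 64) = (F² - 1327*m) + 52 = 52 + F² - 1327*m)
v = 183
z(-1*(-22), -1240) + v = (52 + (-1240)² - (-1327)*(-22)) + 183 = (52 + 1537600 - 1327*22) + 183 = (52 + 1537600 - 29194) + 183 = 1508458 + 183 = 1508641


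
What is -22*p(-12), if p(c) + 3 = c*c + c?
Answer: -2838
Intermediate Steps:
p(c) = -3 + c + c² (p(c) = -3 + (c*c + c) = -3 + (c² + c) = -3 + (c + c²) = -3 + c + c²)
-22*p(-12) = -22*(-3 - 12 + (-12)²) = -22*(-3 - 12 + 144) = -22*129 = -2838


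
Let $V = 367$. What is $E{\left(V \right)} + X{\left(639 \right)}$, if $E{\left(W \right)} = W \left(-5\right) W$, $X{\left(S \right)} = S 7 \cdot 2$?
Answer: $-664499$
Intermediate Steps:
$X{\left(S \right)} = 14 S$ ($X{\left(S \right)} = 7 S 2 = 14 S$)
$E{\left(W \right)} = - 5 W^{2}$ ($E{\left(W \right)} = - 5 W W = - 5 W^{2}$)
$E{\left(V \right)} + X{\left(639 \right)} = - 5 \cdot 367^{2} + 14 \cdot 639 = \left(-5\right) 134689 + 8946 = -673445 + 8946 = -664499$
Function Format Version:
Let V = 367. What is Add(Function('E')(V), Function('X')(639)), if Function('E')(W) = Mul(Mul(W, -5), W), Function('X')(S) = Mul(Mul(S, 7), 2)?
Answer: -664499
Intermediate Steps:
Function('X')(S) = Mul(14, S) (Function('X')(S) = Mul(Mul(7, S), 2) = Mul(14, S))
Function('E')(W) = Mul(-5, Pow(W, 2)) (Function('E')(W) = Mul(Mul(-5, W), W) = Mul(-5, Pow(W, 2)))
Add(Function('E')(V), Function('X')(639)) = Add(Mul(-5, Pow(367, 2)), Mul(14, 639)) = Add(Mul(-5, 134689), 8946) = Add(-673445, 8946) = -664499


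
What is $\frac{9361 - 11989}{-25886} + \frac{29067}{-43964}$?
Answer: $- \frac{318445485}{569026052} \approx -0.55963$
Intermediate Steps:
$\frac{9361 - 11989}{-25886} + \frac{29067}{-43964} = \left(-2628\right) \left(- \frac{1}{25886}\right) + 29067 \left(- \frac{1}{43964}\right) = \frac{1314}{12943} - \frac{29067}{43964} = - \frac{318445485}{569026052}$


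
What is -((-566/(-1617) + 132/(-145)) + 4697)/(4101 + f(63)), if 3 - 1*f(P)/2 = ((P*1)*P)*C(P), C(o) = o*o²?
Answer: 1101150731/465382305161235 ≈ 2.3661e-6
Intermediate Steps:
C(o) = o³
f(P) = 6 - 2*P⁵ (f(P) = 6 - 2*(P*1)*P*P³ = 6 - 2*P*P*P³ = 6 - 2*P²*P³ = 6 - 2*P⁵)
-((-566/(-1617) + 132/(-145)) + 4697)/(4101 + f(63)) = -((-566/(-1617) + 132/(-145)) + 4697)/(4101 + (6 - 2*63⁵)) = -((-566*(-1/1617) + 132*(-1/145)) + 4697)/(4101 + (6 - 2*992436543)) = -((566/1617 - 132/145) + 4697)/(4101 + (6 - 1984873086)) = -(-131374/234465 + 4697)/(4101 - 1984873080) = -1101150731/(234465*(-1984868979)) = -1101150731*(-1)/(234465*1984868979) = -1*(-1101150731/465382305161235) = 1101150731/465382305161235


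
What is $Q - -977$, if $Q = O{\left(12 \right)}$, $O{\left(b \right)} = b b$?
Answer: $1121$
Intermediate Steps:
$O{\left(b \right)} = b^{2}$
$Q = 144$ ($Q = 12^{2} = 144$)
$Q - -977 = 144 - -977 = 144 + 977 = 1121$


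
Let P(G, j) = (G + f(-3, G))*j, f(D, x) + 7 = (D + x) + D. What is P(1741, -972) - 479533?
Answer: -3851401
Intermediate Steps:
f(D, x) = -7 + x + 2*D (f(D, x) = -7 + ((D + x) + D) = -7 + (x + 2*D) = -7 + x + 2*D)
P(G, j) = j*(-13 + 2*G) (P(G, j) = (G + (-7 + G + 2*(-3)))*j = (G + (-7 + G - 6))*j = (G + (-13 + G))*j = (-13 + 2*G)*j = j*(-13 + 2*G))
P(1741, -972) - 479533 = -972*(-13 + 2*1741) - 479533 = -972*(-13 + 3482) - 479533 = -972*3469 - 479533 = -3371868 - 479533 = -3851401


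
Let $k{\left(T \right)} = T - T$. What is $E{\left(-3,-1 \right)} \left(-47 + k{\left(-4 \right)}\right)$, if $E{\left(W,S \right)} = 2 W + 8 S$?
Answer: $658$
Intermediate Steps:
$k{\left(T \right)} = 0$
$E{\left(-3,-1 \right)} \left(-47 + k{\left(-4 \right)}\right) = \left(2 \left(-3\right) + 8 \left(-1\right)\right) \left(-47 + 0\right) = \left(-6 - 8\right) \left(-47\right) = \left(-14\right) \left(-47\right) = 658$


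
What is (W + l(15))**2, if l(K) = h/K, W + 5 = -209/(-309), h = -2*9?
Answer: 72829156/2387025 ≈ 30.510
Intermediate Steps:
h = -18
W = -1336/309 (W = -5 - 209/(-309) = -5 - 209*(-1/309) = -5 + 209/309 = -1336/309 ≈ -4.3236)
l(K) = -18/K
(W + l(15))**2 = (-1336/309 - 18/15)**2 = (-1336/309 - 18*1/15)**2 = (-1336/309 - 6/5)**2 = (-8534/1545)**2 = 72829156/2387025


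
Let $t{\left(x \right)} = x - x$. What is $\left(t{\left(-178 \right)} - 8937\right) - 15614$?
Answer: $-24551$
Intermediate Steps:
$t{\left(x \right)} = 0$
$\left(t{\left(-178 \right)} - 8937\right) - 15614 = \left(0 - 8937\right) - 15614 = -8937 - 15614 = -24551$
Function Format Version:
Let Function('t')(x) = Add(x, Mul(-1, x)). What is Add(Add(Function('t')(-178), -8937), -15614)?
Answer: -24551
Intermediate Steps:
Function('t')(x) = 0
Add(Add(Function('t')(-178), -8937), -15614) = Add(Add(0, -8937), -15614) = Add(-8937, -15614) = -24551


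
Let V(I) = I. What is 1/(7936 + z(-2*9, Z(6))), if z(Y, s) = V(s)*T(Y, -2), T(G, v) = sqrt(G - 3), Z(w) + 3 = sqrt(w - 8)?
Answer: 1/(7936 - sqrt(42) - 3*I*sqrt(21)) ≈ 0.00012611 + 2.19e-7*I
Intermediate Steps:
Z(w) = -3 + sqrt(-8 + w) (Z(w) = -3 + sqrt(w - 8) = -3 + sqrt(-8 + w))
T(G, v) = sqrt(-3 + G)
z(Y, s) = s*sqrt(-3 + Y)
1/(7936 + z(-2*9, Z(6))) = 1/(7936 + (-3 + sqrt(-8 + 6))*sqrt(-3 - 2*9)) = 1/(7936 + (-3 + sqrt(-2))*sqrt(-3 - 18)) = 1/(7936 + (-3 + I*sqrt(2))*sqrt(-21)) = 1/(7936 + (-3 + I*sqrt(2))*(I*sqrt(21))) = 1/(7936 + I*sqrt(21)*(-3 + I*sqrt(2)))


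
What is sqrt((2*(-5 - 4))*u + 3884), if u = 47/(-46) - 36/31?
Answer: sqrt(1994481317)/713 ≈ 62.636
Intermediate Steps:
u = -3113/1426 (u = 47*(-1/46) - 36*1/31 = -47/46 - 36/31 = -3113/1426 ≈ -2.1830)
sqrt((2*(-5 - 4))*u + 3884) = sqrt((2*(-5 - 4))*(-3113/1426) + 3884) = sqrt((2*(-9))*(-3113/1426) + 3884) = sqrt(-18*(-3113/1426) + 3884) = sqrt(28017/713 + 3884) = sqrt(2797309/713) = sqrt(1994481317)/713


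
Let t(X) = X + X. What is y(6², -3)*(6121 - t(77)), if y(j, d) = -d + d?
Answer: 0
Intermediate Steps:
t(X) = 2*X
y(j, d) = 0
y(6², -3)*(6121 - t(77)) = 0*(6121 - 2*77) = 0*(6121 - 1*154) = 0*(6121 - 154) = 0*5967 = 0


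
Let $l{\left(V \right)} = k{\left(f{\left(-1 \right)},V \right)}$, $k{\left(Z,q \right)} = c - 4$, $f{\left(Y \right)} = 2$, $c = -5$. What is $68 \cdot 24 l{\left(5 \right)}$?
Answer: $-14688$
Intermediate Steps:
$k{\left(Z,q \right)} = -9$ ($k{\left(Z,q \right)} = -5 - 4 = -9$)
$l{\left(V \right)} = -9$
$68 \cdot 24 l{\left(5 \right)} = 68 \cdot 24 \left(-9\right) = 1632 \left(-9\right) = -14688$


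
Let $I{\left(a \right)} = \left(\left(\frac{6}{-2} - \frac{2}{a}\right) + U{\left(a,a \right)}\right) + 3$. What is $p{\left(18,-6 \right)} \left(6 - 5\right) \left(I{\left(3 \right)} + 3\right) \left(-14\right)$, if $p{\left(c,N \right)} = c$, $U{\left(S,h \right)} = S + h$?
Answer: $-2100$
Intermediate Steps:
$I{\left(a \right)} = - \frac{2}{a} + 2 a$ ($I{\left(a \right)} = \left(\left(\frac{6}{-2} - \frac{2}{a}\right) + \left(a + a\right)\right) + 3 = \left(\left(6 \left(- \frac{1}{2}\right) - \frac{2}{a}\right) + 2 a\right) + 3 = \left(\left(-3 - \frac{2}{a}\right) + 2 a\right) + 3 = \left(-3 - \frac{2}{a} + 2 a\right) + 3 = - \frac{2}{a} + 2 a$)
$p{\left(18,-6 \right)} \left(6 - 5\right) \left(I{\left(3 \right)} + 3\right) \left(-14\right) = 18 \left(6 - 5\right) \left(\left(- \frac{2}{3} + 2 \cdot 3\right) + 3\right) \left(-14\right) = 18 \cdot 1 \left(\left(\left(-2\right) \frac{1}{3} + 6\right) + 3\right) \left(-14\right) = 18 \cdot 1 \left(\left(- \frac{2}{3} + 6\right) + 3\right) \left(-14\right) = 18 \cdot 1 \left(\frac{16}{3} + 3\right) \left(-14\right) = 18 \cdot 1 \cdot \frac{25}{3} \left(-14\right) = 18 \cdot \frac{25}{3} \left(-14\right) = 18 \left(- \frac{350}{3}\right) = -2100$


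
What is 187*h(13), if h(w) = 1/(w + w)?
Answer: 187/26 ≈ 7.1923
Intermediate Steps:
h(w) = 1/(2*w)
187*h(13) = 187*((1/2)/13) = 187*((1/2)*(1/13)) = 187*(1/26) = 187/26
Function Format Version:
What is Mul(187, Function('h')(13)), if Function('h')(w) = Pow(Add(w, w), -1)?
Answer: Rational(187, 26) ≈ 7.1923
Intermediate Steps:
Function('h')(w) = Mul(Rational(1, 2), Pow(w, -1)) (Function('h')(w) = Pow(Mul(2, w), -1) = Mul(Rational(1, 2), Pow(w, -1)))
Mul(187, Function('h')(13)) = Mul(187, Mul(Rational(1, 2), Pow(13, -1))) = Mul(187, Mul(Rational(1, 2), Rational(1, 13))) = Mul(187, Rational(1, 26)) = Rational(187, 26)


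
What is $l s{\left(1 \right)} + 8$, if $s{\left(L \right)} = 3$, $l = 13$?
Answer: $47$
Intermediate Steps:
$l s{\left(1 \right)} + 8 = 13 \cdot 3 + 8 = 39 + 8 = 47$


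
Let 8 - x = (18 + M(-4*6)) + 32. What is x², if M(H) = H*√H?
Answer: -12060 - 4032*I*√6 ≈ -12060.0 - 9876.3*I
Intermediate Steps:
M(H) = H^(3/2)
x = -42 + 48*I*√6 (x = 8 - ((18 + (-4*6)^(3/2)) + 32) = 8 - ((18 + (-24)^(3/2)) + 32) = 8 - ((18 - 48*I*√6) + 32) = 8 - (50 - 48*I*√6) = 8 + (-50 + 48*I*√6) = -42 + 48*I*√6 ≈ -42.0 + 117.58*I)
x² = (-42 + 48*I*√6)²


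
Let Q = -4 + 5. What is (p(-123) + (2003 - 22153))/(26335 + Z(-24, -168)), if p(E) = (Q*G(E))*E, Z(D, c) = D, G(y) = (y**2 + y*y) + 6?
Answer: -3742622/26311 ≈ -142.25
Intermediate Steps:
G(y) = 6 + 2*y**2 (G(y) = (y**2 + y**2) + 6 = 2*y**2 + 6 = 6 + 2*y**2)
Q = 1
p(E) = E*(6 + 2*E**2) (p(E) = (1*(6 + 2*E**2))*E = (6 + 2*E**2)*E = E*(6 + 2*E**2))
(p(-123) + (2003 - 22153))/(26335 + Z(-24, -168)) = (2*(-123)*(3 + (-123)**2) + (2003 - 22153))/(26335 - 24) = (2*(-123)*(3 + 15129) - 20150)/26311 = (2*(-123)*15132 - 20150)*(1/26311) = (-3722472 - 20150)*(1/26311) = -3742622*1/26311 = -3742622/26311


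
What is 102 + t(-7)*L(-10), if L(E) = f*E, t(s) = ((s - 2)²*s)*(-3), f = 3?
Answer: -50928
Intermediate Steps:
t(s) = -3*s*(-2 + s)² (t(s) = ((-2 + s)²*s)*(-3) = (s*(-2 + s)²)*(-3) = -3*s*(-2 + s)²)
L(E) = 3*E
102 + t(-7)*L(-10) = 102 + (-3*(-7)*(-2 - 7)²)*(3*(-10)) = 102 - 3*(-7)*(-9)²*(-30) = 102 - 3*(-7)*81*(-30) = 102 + 1701*(-30) = 102 - 51030 = -50928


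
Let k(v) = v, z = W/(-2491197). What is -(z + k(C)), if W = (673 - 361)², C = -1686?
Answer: 1400085162/830399 ≈ 1686.0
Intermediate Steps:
W = 97344 (W = 312² = 97344)
z = -32448/830399 (z = 97344/(-2491197) = 97344*(-1/2491197) = -32448/830399 ≈ -0.039075)
-(z + k(C)) = -(-32448/830399 - 1686) = -1*(-1400085162/830399) = 1400085162/830399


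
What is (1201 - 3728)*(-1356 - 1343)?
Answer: 6820373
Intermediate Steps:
(1201 - 3728)*(-1356 - 1343) = -2527*(-2699) = 6820373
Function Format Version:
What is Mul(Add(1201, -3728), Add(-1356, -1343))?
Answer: 6820373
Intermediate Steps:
Mul(Add(1201, -3728), Add(-1356, -1343)) = Mul(-2527, -2699) = 6820373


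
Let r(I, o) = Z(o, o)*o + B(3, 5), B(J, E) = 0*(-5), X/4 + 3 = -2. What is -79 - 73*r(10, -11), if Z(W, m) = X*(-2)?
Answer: 32041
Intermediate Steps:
X = -20 (X = -12 + 4*(-2) = -12 - 8 = -20)
Z(W, m) = 40 (Z(W, m) = -20*(-2) = 40)
B(J, E) = 0
r(I, o) = 40*o (r(I, o) = 40*o + 0 = 40*o)
-79 - 73*r(10, -11) = -79 - 2920*(-11) = -79 - 73*(-440) = -79 + 32120 = 32041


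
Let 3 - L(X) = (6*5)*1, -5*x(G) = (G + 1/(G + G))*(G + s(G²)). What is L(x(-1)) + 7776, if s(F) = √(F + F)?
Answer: 7749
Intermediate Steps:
s(F) = √2*√F (s(F) = √(2*F) = √2*√F)
x(G) = -(G + 1/(2*G))*(G + √2*√(G²))/5 (x(G) = -(G + 1/(G + G))*(G + √2*√(G²))/5 = -(G + 1/(2*G))*(G + √2*√(G²))/5)
L(X) = -27 (L(X) = 3 - 6*5 = 3 - 30 = -27)
L(x(-1)) + 7776 = -27 + 7776 = 7749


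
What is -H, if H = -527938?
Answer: 527938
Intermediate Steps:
-H = -1*(-527938) = 527938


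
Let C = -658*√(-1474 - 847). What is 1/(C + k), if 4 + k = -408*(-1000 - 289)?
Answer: 131477/69396033477 + 329*I*√2321/138792066954 ≈ 1.8946e-6 + 1.142e-7*I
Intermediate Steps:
C = -658*I*√2321 ≈ -31700.0*I
k = 525908 (k = -4 - 408*(-1000 - 289) = -4 - 408*(-1289) = -4 + 525912 = 525908)
1/(C + k) = 1/(-658*I*√2321 + 525908) = 1/(525908 - 658*I*√2321)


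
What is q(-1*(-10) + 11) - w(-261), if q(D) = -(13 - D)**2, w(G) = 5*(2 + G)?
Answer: 1231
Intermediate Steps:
w(G) = 10 + 5*G
q(-1*(-10) + 11) - w(-261) = -(-13 + (-1*(-10) + 11))**2 - (10 + 5*(-261)) = -(-13 + (10 + 11))**2 - (10 - 1305) = -(-13 + 21)**2 - 1*(-1295) = -1*8**2 + 1295 = -1*64 + 1295 = -64 + 1295 = 1231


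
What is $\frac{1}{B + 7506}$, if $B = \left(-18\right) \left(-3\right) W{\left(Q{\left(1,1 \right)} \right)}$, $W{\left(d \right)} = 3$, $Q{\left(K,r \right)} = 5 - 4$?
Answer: $\frac{1}{7668} \approx 0.00013041$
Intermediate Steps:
$Q{\left(K,r \right)} = 1$ ($Q{\left(K,r \right)} = 5 - 4 = 1$)
$B = 162$ ($B = \left(-18\right) \left(-3\right) 3 = 54 \cdot 3 = 162$)
$\frac{1}{B + 7506} = \frac{1}{162 + 7506} = \frac{1}{7668}$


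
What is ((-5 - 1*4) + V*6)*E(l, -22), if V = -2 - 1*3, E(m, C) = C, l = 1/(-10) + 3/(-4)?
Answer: 858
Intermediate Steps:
l = -17/20 (l = 1*(-⅒) + 3*(-¼) = -⅒ - ¾ = -17/20 ≈ -0.85000)
V = -5 (V = -2 - 3 = -5)
((-5 - 1*4) + V*6)*E(l, -22) = ((-5 - 1*4) - 5*6)*(-22) = ((-5 - 4) - 30)*(-22) = (-9 - 30)*(-22) = -39*(-22) = 858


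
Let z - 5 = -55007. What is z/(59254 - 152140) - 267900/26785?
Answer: -780364361/82931717 ≈ -9.4097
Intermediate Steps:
z = -55002 (z = 5 - 55007 = -55002)
z/(59254 - 152140) - 267900/26785 = -55002/(59254 - 152140) - 267900/26785 = -55002/(-92886) - 267900*1/26785 = -55002*(-1/92886) - 53580/5357 = 9167/15481 - 53580/5357 = -780364361/82931717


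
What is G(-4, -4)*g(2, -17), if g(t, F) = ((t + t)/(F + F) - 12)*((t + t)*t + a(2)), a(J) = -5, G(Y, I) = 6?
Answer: -3708/17 ≈ -218.12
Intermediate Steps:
g(t, F) = (-12 + t/F)*(-5 + 2*t²) (g(t, F) = ((t + t)/(F + F) - 12)*((t + t)*t - 5) = ((2*t)/((2*F)) - 12)*((2*t)*t - 5) = ((2*t)*(1/(2*F)) - 12)*(2*t² - 5) = (t/F - 12)*(-5 + 2*t²) = (-12 + t/F)*(-5 + 2*t²))
G(-4, -4)*g(2, -17) = 6*(60 - 24*2² - 5*2/(-17) + 2*2³/(-17)) = 6*(60 - 24*4 - 5*2*(-1/17) + 2*(-1/17)*8) = 6*(60 - 96 + 10/17 - 16/17) = 6*(-618/17) = -3708/17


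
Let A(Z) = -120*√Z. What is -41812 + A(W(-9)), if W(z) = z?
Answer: -41812 - 360*I ≈ -41812.0 - 360.0*I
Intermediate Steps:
-41812 + A(W(-9)) = -41812 - 360*I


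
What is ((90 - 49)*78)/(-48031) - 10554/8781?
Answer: -178333604/140586737 ≈ -1.2685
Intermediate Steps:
((90 - 49)*78)/(-48031) - 10554/8781 = (41*78)*(-1/48031) - 10554*1/8781 = 3198*(-1/48031) - 3518/2927 = -3198/48031 - 3518/2927 = -178333604/140586737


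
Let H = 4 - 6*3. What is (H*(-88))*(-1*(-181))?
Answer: 222992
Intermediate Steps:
H = -14 (H = 4 - 18 = -14)
(H*(-88))*(-1*(-181)) = (-14*(-88))*(-1*(-181)) = 1232*181 = 222992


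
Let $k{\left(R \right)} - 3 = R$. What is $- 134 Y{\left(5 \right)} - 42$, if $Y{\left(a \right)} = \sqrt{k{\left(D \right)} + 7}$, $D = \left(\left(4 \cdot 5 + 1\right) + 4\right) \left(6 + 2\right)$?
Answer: $-42 - 134 \sqrt{210} \approx -1983.8$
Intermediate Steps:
$D = 200$ ($D = \left(\left(20 + 1\right) + 4\right) 8 = \left(21 + 4\right) 8 = 25 \cdot 8 = 200$)
$k{\left(R \right)} = 3 + R$
$Y{\left(a \right)} = \sqrt{210}$ ($Y{\left(a \right)} = \sqrt{\left(3 + 200\right) + 7} = \sqrt{203 + 7} = \sqrt{210}$)
$- 134 Y{\left(5 \right)} - 42 = - 134 \sqrt{210} - 42 = -42 - 134 \sqrt{210}$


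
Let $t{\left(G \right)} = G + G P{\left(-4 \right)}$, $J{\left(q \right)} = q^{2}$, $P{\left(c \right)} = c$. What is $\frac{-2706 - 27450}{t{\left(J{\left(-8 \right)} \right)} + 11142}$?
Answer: $- \frac{5026}{1825} \approx -2.754$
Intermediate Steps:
$t{\left(G \right)} = - 3 G$ ($t{\left(G \right)} = G + G \left(-4\right) = G - 4 G = - 3 G$)
$\frac{-2706 - 27450}{t{\left(J{\left(-8 \right)} \right)} + 11142} = \frac{-2706 - 27450}{- 3 \left(-8\right)^{2} + 11142} = - \frac{30156}{\left(-3\right) 64 + 11142} = - \frac{30156}{-192 + 11142} = - \frac{30156}{10950} = \left(-30156\right) \frac{1}{10950} = - \frac{5026}{1825}$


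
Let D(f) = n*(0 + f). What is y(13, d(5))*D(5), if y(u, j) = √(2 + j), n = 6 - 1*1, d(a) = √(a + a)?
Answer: 25*√(2 + √10) ≈ 56.802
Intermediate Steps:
d(a) = √2*√a (d(a) = √(2*a) = √2*√a)
n = 5 (n = 6 - 1 = 5)
D(f) = 5*f (D(f) = 5*(0 + f) = 5*f)
y(13, d(5))*D(5) = √(2 + √2*√5)*(5*5) = √(2 + √10)*25 = 25*√(2 + √10)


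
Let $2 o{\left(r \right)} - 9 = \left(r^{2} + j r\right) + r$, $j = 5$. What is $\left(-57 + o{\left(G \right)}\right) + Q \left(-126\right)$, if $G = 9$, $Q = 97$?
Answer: $-12207$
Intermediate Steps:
$o{\left(r \right)} = \frac{9}{2} + \frac{r^{2}}{2} + 3 r$ ($o{\left(r \right)} = \frac{9}{2} + \frac{\left(r^{2} + 5 r\right) + r}{2} = \frac{9}{2} + \frac{r^{2} + 6 r}{2} = \frac{9}{2} + \left(\frac{r^{2}}{2} + 3 r\right) = \frac{9}{2} + \frac{r^{2}}{2} + 3 r$)
$\left(-57 + o{\left(G \right)}\right) + Q \left(-126\right) = \left(-57 + \left(\frac{9}{2} + \frac{9^{2}}{2} + 3 \cdot 9\right)\right) + 97 \left(-126\right) = \left(-57 + \left(\frac{9}{2} + \frac{1}{2} \cdot 81 + 27\right)\right) - 12222 = \left(-57 + \left(\frac{9}{2} + \frac{81}{2} + 27\right)\right) - 12222 = \left(-57 + 72\right) - 12222 = 15 - 12222 = -12207$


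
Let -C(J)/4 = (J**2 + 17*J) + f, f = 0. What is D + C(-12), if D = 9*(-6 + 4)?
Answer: 222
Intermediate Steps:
C(J) = -68*J - 4*J**2 (C(J) = -4*((J**2 + 17*J) + 0) = -4*(J**2 + 17*J) = -68*J - 4*J**2)
D = -18 (D = 9*(-2) = -18)
D + C(-12) = -18 + 4*(-12)*(-17 - 1*(-12)) = -18 + 4*(-12)*(-17 + 12) = -18 + 4*(-12)*(-5) = -18 + 240 = 222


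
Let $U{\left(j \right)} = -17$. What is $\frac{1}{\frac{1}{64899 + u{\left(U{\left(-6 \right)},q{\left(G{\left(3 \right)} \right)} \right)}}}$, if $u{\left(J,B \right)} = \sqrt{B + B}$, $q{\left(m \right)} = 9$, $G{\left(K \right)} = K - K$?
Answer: $64899 + 3 \sqrt{2} \approx 64903.0$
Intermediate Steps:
$G{\left(K \right)} = 0$
$u{\left(J,B \right)} = \sqrt{2} \sqrt{B}$ ($u{\left(J,B \right)} = \sqrt{2 B} = \sqrt{2} \sqrt{B}$)
$\frac{1}{\frac{1}{64899 + u{\left(U{\left(-6 \right)},q{\left(G{\left(3 \right)} \right)} \right)}}} = \frac{1}{\frac{1}{64899 + \sqrt{2} \sqrt{9}}} = \frac{1}{\frac{1}{64899 + \sqrt{2} \cdot 3}} = \frac{1}{\frac{1}{64899 + 3 \sqrt{2}}} = 64899 + 3 \sqrt{2}$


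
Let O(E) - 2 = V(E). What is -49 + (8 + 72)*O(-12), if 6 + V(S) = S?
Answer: -1329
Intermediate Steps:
V(S) = -6 + S
O(E) = -4 + E (O(E) = 2 + (-6 + E) = -4 + E)
-49 + (8 + 72)*O(-12) = -49 + (8 + 72)*(-4 - 12) = -49 + 80*(-16) = -49 - 1280 = -1329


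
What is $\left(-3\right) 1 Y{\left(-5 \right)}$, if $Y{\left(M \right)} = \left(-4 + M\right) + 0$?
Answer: $27$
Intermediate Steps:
$Y{\left(M \right)} = -4 + M$
$\left(-3\right) 1 Y{\left(-5 \right)} = \left(-3\right) 1 \left(-4 - 5\right) = \left(-3\right) \left(-9\right) = 27$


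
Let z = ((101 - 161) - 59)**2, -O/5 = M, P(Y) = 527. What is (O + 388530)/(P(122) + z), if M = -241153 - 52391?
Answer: 34375/272 ≈ 126.38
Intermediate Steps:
M = -293544
O = 1467720 (O = -5*(-293544) = 1467720)
z = 14161 (z = (-60 - 59)**2 = (-119)**2 = 14161)
(O + 388530)/(P(122) + z) = (1467720 + 388530)/(527 + 14161) = 1856250/14688 = 1856250*(1/14688) = 34375/272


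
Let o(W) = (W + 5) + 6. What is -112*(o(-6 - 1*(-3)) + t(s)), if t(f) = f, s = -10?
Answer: 224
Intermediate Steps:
o(W) = 11 + W (o(W) = (5 + W) + 6 = 11 + W)
-112*(o(-6 - 1*(-3)) + t(s)) = -112*((11 + (-6 - 1*(-3))) - 10) = -112*((11 + (-6 + 3)) - 10) = -112*((11 - 3) - 10) = -112*(8 - 10) = -112*(-2) = 224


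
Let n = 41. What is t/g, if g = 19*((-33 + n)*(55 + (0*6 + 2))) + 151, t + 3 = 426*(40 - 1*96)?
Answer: -23859/8815 ≈ -2.7066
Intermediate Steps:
t = -23859 (t = -3 + 426*(40 - 1*96) = -3 + 426*(40 - 96) = -3 + 426*(-56) = -3 - 23856 = -23859)
g = 8815 (g = 19*((-33 + 41)*(55 + (0*6 + 2))) + 151 = 19*(8*(55 + (0 + 2))) + 151 = 19*(8*(55 + 2)) + 151 = 19*(8*57) + 151 = 19*456 + 151 = 8664 + 151 = 8815)
t/g = -23859/8815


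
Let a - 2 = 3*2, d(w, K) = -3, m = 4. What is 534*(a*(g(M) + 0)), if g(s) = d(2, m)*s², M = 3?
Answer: -115344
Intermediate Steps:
g(s) = -3*s²
a = 8 (a = 2 + 3*2 = 2 + 6 = 8)
534*(a*(g(M) + 0)) = 534*(8*(-3*3² + 0)) = 534*(8*(-3*9 + 0)) = 534*(8*(-27 + 0)) = 534*(8*(-27)) = 534*(-216) = -115344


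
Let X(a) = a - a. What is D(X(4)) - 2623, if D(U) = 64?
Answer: -2559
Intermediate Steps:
X(a) = 0
D(X(4)) - 2623 = 64 - 2623 = -2559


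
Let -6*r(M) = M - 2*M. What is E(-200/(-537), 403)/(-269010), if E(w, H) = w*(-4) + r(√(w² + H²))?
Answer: 80/14445837 - √46833760921/866750220 ≈ -0.00024414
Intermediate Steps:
r(M) = M/6 (r(M) = -(M - 2*M)/6 = -(-1)*M/6 = M/6)
E(w, H) = -4*w + √(H² + w²)/6 (E(w, H) = w*(-4) + √(w² + H²)/6 = -4*w + √(H² + w²)/6)
E(-200/(-537), 403)/(-269010) = (-(-800)/(-537) + √(403² + (-200/(-537))²)/6)/(-269010) = (-(-800)*(-1)/537 + √(162409 + (-200*(-1/537))²)/6)*(-1/269010) = (-4*200/537 + √(162409 + (200/537)²)/6)*(-1/269010) = (-800/537 + √(162409 + 40000/288369)/6)*(-1/269010) = (-800/537 + √(46833760921/288369)/6)*(-1/269010) = (-800/537 + (√46833760921/537)/6)*(-1/269010) = (-800/537 + √46833760921/3222)*(-1/269010) = 80/14445837 - √46833760921/866750220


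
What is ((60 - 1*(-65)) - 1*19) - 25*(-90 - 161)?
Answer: 6381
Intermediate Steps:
((60 - 1*(-65)) - 1*19) - 25*(-90 - 161) = ((60 + 65) - 19) - 25*(-251) = (125 - 19) + 6275 = 106 + 6275 = 6381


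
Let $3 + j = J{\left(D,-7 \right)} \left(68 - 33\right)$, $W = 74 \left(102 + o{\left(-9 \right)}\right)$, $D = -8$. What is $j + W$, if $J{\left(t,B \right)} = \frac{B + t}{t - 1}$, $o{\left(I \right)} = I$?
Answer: $\frac{20812}{3} \approx 6937.3$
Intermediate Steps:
$W = 6882$ ($W = 74 \left(102 - 9\right) = 74 \cdot 93 = 6882$)
$J{\left(t,B \right)} = \frac{B + t}{-1 + t}$
$j = \frac{166}{3}$ ($j = -3 + \frac{-7 - 8}{-1 - 8} \left(68 - 33\right) = -3 + \frac{1}{-9} \left(-15\right) 35 = -3 + \left(- \frac{1}{9}\right) \left(-15\right) 35 = -3 + \frac{5}{3} \cdot 35 = -3 + \frac{175}{3} = \frac{166}{3} \approx 55.333$)
$j + W = \frac{166}{3} + 6882 = \frac{20812}{3}$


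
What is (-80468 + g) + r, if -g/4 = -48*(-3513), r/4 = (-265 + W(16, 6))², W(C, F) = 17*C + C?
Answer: -752848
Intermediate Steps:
W(C, F) = 18*C
r = 2116 (r = 4*(-265 + 18*16)² = 4*(-265 + 288)² = 4*23² = 4*529 = 2116)
g = -674496 (g = -(-192)*(-3513) = -4*168624 = -674496)
(-80468 + g) + r = (-80468 - 674496) + 2116 = -754964 + 2116 = -752848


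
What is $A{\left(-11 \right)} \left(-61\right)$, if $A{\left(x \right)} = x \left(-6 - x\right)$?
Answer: $3355$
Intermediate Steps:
$A{\left(-11 \right)} \left(-61\right) = \left(-1\right) \left(-11\right) \left(6 - 11\right) \left(-61\right) = \left(-1\right) \left(-11\right) \left(-5\right) \left(-61\right) = \left(-55\right) \left(-61\right) = 3355$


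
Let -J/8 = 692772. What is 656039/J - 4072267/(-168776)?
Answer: 2807312099341/116923287072 ≈ 24.010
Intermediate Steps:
J = -5542176 (J = -8*692772 = -5542176)
656039/J - 4072267/(-168776) = 656039/(-5542176) - 4072267/(-168776) = 656039*(-1/5542176) - 4072267*(-1/168776) = -656039/5542176 + 4072267/168776 = 2807312099341/116923287072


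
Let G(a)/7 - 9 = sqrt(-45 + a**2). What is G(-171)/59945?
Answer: 63/59945 + 42*sqrt(811)/59945 ≈ 0.021004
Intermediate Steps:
G(a) = 63 + 7*sqrt(-45 + a**2)
G(-171)/59945 = (63 + 7*sqrt(-45 + (-171)**2))/59945 = (63 + 7*sqrt(-45 + 29241))*(1/59945) = (63 + 7*sqrt(29196))*(1/59945) = (63 + 7*(6*sqrt(811)))*(1/59945) = (63 + 42*sqrt(811))*(1/59945) = 63/59945 + 42*sqrt(811)/59945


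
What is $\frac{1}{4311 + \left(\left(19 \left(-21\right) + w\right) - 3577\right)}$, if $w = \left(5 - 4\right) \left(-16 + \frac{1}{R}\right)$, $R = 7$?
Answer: $\frac{7}{2234} \approx 0.0031334$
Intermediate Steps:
$w = - \frac{111}{7}$ ($w = \left(5 - 4\right) \left(-16 + \frac{1}{7}\right) = 1 \left(-16 + \frac{1}{7}\right) = 1 \left(- \frac{111}{7}\right) = - \frac{111}{7} \approx -15.857$)
$\frac{1}{4311 + \left(\left(19 \left(-21\right) + w\right) - 3577\right)} = \frac{1}{4311 + \left(\left(19 \left(-21\right) - \frac{111}{7}\right) - 3577\right)} = \frac{1}{4311 - \frac{27943}{7}} = \frac{1}{\frac{2234}{7}} = \frac{7}{2234}$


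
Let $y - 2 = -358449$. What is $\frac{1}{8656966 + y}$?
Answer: $\frac{1}{8298519} \approx 1.205 \cdot 10^{-7}$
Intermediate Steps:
$y = -358447$ ($y = 2 - 358449 = -358447$)
$\frac{1}{8656966 + y} = \frac{1}{8656966 - 358447} = \frac{1}{8298519}$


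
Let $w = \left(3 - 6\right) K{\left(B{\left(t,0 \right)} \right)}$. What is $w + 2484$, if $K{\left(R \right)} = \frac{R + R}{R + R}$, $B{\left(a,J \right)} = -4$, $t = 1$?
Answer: $2481$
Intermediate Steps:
$K{\left(R \right)} = 1$ ($K{\left(R \right)} = \frac{2 R}{2 R} = 2 R \frac{1}{2 R} = 1$)
$w = -3$ ($w = \left(3 - 6\right) 1 = \left(-3\right) 1 = -3$)
$w + 2484 = -3 + 2484 = 2481$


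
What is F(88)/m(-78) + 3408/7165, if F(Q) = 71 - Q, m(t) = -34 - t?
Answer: 28147/315260 ≈ 0.089282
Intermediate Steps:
F(88)/m(-78) + 3408/7165 = (71 - 1*88)/(-34 - 1*(-78)) + 3408/7165 = (71 - 88)/(-34 + 78) + 3408*(1/7165) = -17/44 + 3408/7165 = 28147/315260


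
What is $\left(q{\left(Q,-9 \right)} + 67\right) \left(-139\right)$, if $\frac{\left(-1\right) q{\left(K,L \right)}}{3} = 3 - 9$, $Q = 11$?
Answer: $-11815$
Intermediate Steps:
$q{\left(K,L \right)} = 18$ ($q{\left(K,L \right)} = - 3 \left(3 - 9\right) = \left(-3\right) \left(-6\right) = 18$)
$\left(q{\left(Q,-9 \right)} + 67\right) \left(-139\right) = \left(18 + 67\right) \left(-139\right) = 85 \left(-139\right) = -11815$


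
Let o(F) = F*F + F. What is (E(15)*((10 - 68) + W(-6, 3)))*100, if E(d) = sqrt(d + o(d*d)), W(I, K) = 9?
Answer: -4900*sqrt(50865) ≈ -1.1051e+6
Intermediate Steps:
o(F) = F + F**2 (o(F) = F**2 + F = F + F**2)
E(d) = sqrt(d + d**2*(1 + d**2)) (E(d) = sqrt(d + (d*d)*(1 + d*d)) = sqrt(d + d**2*(1 + d**2)))
(E(15)*((10 - 68) + W(-6, 3)))*100 = (sqrt(15*(1 + 15 + 15**3))*((10 - 68) + 9))*100 = (sqrt(15*(1 + 15 + 3375))*(-58 + 9))*100 = (sqrt(15*3391)*(-49))*100 = (sqrt(50865)*(-49))*100 = -49*sqrt(50865)*100 = -4900*sqrt(50865)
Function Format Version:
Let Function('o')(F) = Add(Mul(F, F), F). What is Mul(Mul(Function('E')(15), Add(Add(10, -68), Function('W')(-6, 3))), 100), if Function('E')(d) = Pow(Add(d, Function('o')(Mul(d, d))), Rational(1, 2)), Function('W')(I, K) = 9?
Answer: Mul(-4900, Pow(50865, Rational(1, 2))) ≈ -1.1051e+6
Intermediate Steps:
Function('o')(F) = Add(F, Pow(F, 2)) (Function('o')(F) = Add(Pow(F, 2), F) = Add(F, Pow(F, 2)))
Function('E')(d) = Pow(Add(d, Mul(Pow(d, 2), Add(1, Pow(d, 2)))), Rational(1, 2)) (Function('E')(d) = Pow(Add(d, Mul(Mul(d, d), Add(1, Mul(d, d)))), Rational(1, 2)) = Pow(Add(d, Mul(Pow(d, 2), Add(1, Pow(d, 2)))), Rational(1, 2)))
Mul(Mul(Function('E')(15), Add(Add(10, -68), Function('W')(-6, 3))), 100) = Mul(Mul(Pow(Mul(15, Add(1, 15, Pow(15, 3))), Rational(1, 2)), Add(Add(10, -68), 9)), 100) = Mul(Mul(Pow(Mul(15, Add(1, 15, 3375)), Rational(1, 2)), Add(-58, 9)), 100) = Mul(Mul(Pow(Mul(15, 3391), Rational(1, 2)), -49), 100) = Mul(Mul(Pow(50865, Rational(1, 2)), -49), 100) = Mul(Mul(-49, Pow(50865, Rational(1, 2))), 100) = Mul(-4900, Pow(50865, Rational(1, 2)))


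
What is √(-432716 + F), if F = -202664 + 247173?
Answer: I*√388207 ≈ 623.06*I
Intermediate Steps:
F = 44509
√(-432716 + F) = √(-432716 + 44509) = √(-388207) = I*√388207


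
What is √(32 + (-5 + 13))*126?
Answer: 252*√10 ≈ 796.89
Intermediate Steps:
√(32 + (-5 + 13))*126 = √(32 + 8)*126 = √40*126 = (2*√10)*126 = 252*√10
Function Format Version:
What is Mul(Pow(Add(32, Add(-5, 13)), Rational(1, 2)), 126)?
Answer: Mul(252, Pow(10, Rational(1, 2))) ≈ 796.89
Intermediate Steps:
Mul(Pow(Add(32, Add(-5, 13)), Rational(1, 2)), 126) = Mul(Pow(Add(32, 8), Rational(1, 2)), 126) = Mul(Pow(40, Rational(1, 2)), 126) = Mul(Mul(2, Pow(10, Rational(1, 2))), 126) = Mul(252, Pow(10, Rational(1, 2)))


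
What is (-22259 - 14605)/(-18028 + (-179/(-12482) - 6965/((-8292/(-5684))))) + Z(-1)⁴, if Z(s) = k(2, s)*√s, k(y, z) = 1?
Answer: 1543878000575/590015143871 ≈ 2.6167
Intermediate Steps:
Z(s) = √s (Z(s) = 1*√s = √s)
(-22259 - 14605)/(-18028 + (-179/(-12482) - 6965/((-8292/(-5684))))) + Z(-1)⁴ = (-22259 - 14605)/(-18028 + (-179/(-12482) - 6965/((-8292/(-5684))))) + (√(-1))⁴ = -36864/(-18028 + (-179*(-1/12482) - 6965/((-8292*(-1/5684))))) + I⁴ = -36864/(-18028 + (179/12482 - 6965/2073/1421)) + 1 = -36864/(-18028 + (179/12482 - 6965*1421/2073)) + 1 = -36864/(-18028 + (179/12482 - 9897265/2073)) + 1 = -36864/(-18028 - 123537290663/25875186) + 1 = -36864/(-590015143871/25875186) + 1 = -36864*(-25875186/590015143871) + 1 = 953862856704/590015143871 + 1 = 1543878000575/590015143871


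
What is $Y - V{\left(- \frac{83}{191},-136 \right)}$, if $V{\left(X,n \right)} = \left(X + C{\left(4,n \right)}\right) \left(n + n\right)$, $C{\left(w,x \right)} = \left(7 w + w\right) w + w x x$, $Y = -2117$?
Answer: $\frac{3849839701}{191} \approx 2.0156 \cdot 10^{7}$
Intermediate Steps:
$C{\left(w,x \right)} = 8 w^{2} + w x^{2}$ ($C{\left(w,x \right)} = 8 w w + w x^{2} = 8 w^{2} + w x^{2}$)
$V{\left(X,n \right)} = 2 n \left(128 + X + 4 n^{2}\right)$ ($V{\left(X,n \right)} = \left(X + 4 \left(n^{2} + 8 \cdot 4\right)\right) \left(n + n\right) = \left(X + 4 \left(n^{2} + 32\right)\right) 2 n = \left(X + 4 \left(32 + n^{2}\right)\right) 2 n = \left(X + \left(128 + 4 n^{2}\right)\right) 2 n = \left(128 + X + 4 n^{2}\right) 2 n = 2 n \left(128 + X + 4 n^{2}\right)$)
$Y - V{\left(- \frac{83}{191},-136 \right)} = -2117 - 2 \left(-136\right) \left(128 - \frac{83}{191} + 4 \left(-136\right)^{2}\right) = -2117 - 2 \left(-136\right) \left(128 - \frac{83}{191} + 4 \cdot 18496\right) = -2117 - 2 \left(-136\right) \left(128 - \frac{83}{191} + 73984\right) = -2117 - 2 \left(-136\right) \frac{14155309}{191} = -2117 - - \frac{3850244048}{191} = -2117 + \frac{3850244048}{191} = \frac{3849839701}{191}$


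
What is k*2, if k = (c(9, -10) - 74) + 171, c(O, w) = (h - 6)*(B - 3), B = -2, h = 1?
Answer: 244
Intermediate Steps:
c(O, w) = 25 (c(O, w) = (1 - 6)*(-2 - 3) = -5*(-5) = 25)
k = 122 (k = (25 - 74) + 171 = -49 + 171 = 122)
k*2 = 122*2 = 244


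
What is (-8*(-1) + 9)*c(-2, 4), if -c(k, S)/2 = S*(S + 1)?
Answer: -680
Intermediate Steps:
c(k, S) = -2*S*(1 + S) (c(k, S) = -2*S*(S + 1) = -2*S*(1 + S))
(-8*(-1) + 9)*c(-2, 4) = (-8*(-1) + 9)*(-2*4*(1 + 4)) = (8 + 9)*(-2*4*5) = 17*(-40) = -680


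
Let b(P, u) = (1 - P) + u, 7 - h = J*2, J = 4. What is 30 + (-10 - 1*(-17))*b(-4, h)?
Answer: 58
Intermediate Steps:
h = -1 (h = 7 - 4*2 = 7 - 1*8 = 7 - 8 = -1)
b(P, u) = 1 + u - P
30 + (-10 - 1*(-17))*b(-4, h) = 30 + (-10 - 1*(-17))*(1 - 1 - 1*(-4)) = 30 + (-10 + 17)*(1 - 1 + 4) = 30 + 7*4 = 30 + 28 = 58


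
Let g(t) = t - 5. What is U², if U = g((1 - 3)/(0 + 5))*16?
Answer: 186624/25 ≈ 7465.0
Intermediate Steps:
g(t) = -5 + t
U = -432/5 (U = (-5 + (1 - 3)/(0 + 5))*16 = (-5 - 2/5)*16 = (-5 - 2*⅕)*16 = (-5 - ⅖)*16 = -27/5*16 = -432/5 ≈ -86.400)
U² = (-432/5)² = 186624/25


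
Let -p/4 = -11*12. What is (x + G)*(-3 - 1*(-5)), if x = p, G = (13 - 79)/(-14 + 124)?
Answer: 5274/5 ≈ 1054.8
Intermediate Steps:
G = -⅗ (G = -66/110 = -66*1/110 = -⅗ ≈ -0.60000)
p = 528 (p = -(-44)*12 = -4*(-132) = 528)
x = 528
(x + G)*(-3 - 1*(-5)) = (528 - ⅗)*(-3 - 1*(-5)) = 2637*(-3 + 5)/5 = (2637/5)*2 = 5274/5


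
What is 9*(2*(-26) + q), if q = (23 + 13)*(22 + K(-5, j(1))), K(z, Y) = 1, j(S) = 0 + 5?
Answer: 6984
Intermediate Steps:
j(S) = 5
q = 828 (q = (23 + 13)*(22 + 1) = 36*23 = 828)
9*(2*(-26) + q) = 9*(2*(-26) + 828) = 9*(-52 + 828) = 9*776 = 6984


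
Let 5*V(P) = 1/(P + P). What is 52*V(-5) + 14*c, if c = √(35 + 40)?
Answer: -26/25 + 70*√3 ≈ 120.20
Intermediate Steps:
c = 5*√3 (c = √75 = 5*√3 ≈ 8.6602)
V(P) = 1/(10*P) (V(P) = 1/(5*(P + P)) = 1/(5*((2*P))) = (1/(2*P))/5 = 1/(10*P))
52*V(-5) + 14*c = 52*((⅒)/(-5)) + 14*(5*√3) = 52*((⅒)*(-⅕)) + 70*√3 = 52*(-1/50) + 70*√3 = -26/25 + 70*√3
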